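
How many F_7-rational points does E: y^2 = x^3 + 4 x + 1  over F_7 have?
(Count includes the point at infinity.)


For each x in F_7, count y with y^2 = x^3 + 4 x + 1 mod 7:
  x = 0: RHS = 1, y in [1, 6]  -> 2 point(s)
  x = 4: RHS = 4, y in [2, 5]  -> 2 point(s)
Affine points: 4. Add the point at infinity: total = 5.

#E(F_7) = 5


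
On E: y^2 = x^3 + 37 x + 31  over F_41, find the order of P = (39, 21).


Compute successive multiples of P until we hit O:
  1P = (39, 21)
  2P = (27, 34)
  3P = (26, 23)
  4P = (26, 18)
  5P = (27, 7)
  6P = (39, 20)
  7P = O

ord(P) = 7


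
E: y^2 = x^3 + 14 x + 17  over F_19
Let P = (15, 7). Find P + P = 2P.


Doubling: s = (3 x1^2 + a) / (2 y1)
s = (3*15^2 + 14) / (2*7) mod 19 = 18
x3 = s^2 - 2 x1 mod 19 = 18^2 - 2*15 = 9
y3 = s (x1 - x3) - y1 mod 19 = 18 * (15 - 9) - 7 = 6

2P = (9, 6)


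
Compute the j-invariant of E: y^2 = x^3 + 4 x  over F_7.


Delta = -16(4 a^3 + 27 b^2) mod 7 = 6
-1728 * (4 a)^3 = -1728 * (4*4)^3 mod 7 = 1
j = 1 * 6^(-1) mod 7 = 6

j = 6 (mod 7)


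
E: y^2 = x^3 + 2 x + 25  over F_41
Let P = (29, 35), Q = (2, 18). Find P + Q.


P != Q, so use the chord formula.
s = (y2 - y1) / (x2 - x1) = (24) / (14) mod 41 = 31
x3 = s^2 - x1 - x2 mod 41 = 31^2 - 29 - 2 = 28
y3 = s (x1 - x3) - y1 mod 41 = 31 * (29 - 28) - 35 = 37

P + Q = (28, 37)


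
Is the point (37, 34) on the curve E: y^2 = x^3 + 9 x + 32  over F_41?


Check whether y^2 = x^3 + 9 x + 32 (mod 41) for (x, y) = (37, 34).
LHS: y^2 = 34^2 mod 41 = 8
RHS: x^3 + 9 x + 32 = 37^3 + 9*37 + 32 mod 41 = 14
LHS != RHS

No, not on the curve


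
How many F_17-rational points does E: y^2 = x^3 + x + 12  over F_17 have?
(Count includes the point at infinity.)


For each x in F_17, count y with y^2 = x^3 + 1 x + 12 mod 17:
  x = 3: RHS = 8, y in [5, 12]  -> 2 point(s)
  x = 6: RHS = 13, y in [8, 9]  -> 2 point(s)
  x = 9: RHS = 2, y in [6, 11]  -> 2 point(s)
  x = 10: RHS = 2, y in [6, 11]  -> 2 point(s)
  x = 12: RHS = 1, y in [1, 16]  -> 2 point(s)
  x = 14: RHS = 16, y in [4, 13]  -> 2 point(s)
  x = 15: RHS = 2, y in [6, 11]  -> 2 point(s)
Affine points: 14. Add the point at infinity: total = 15.

#E(F_17) = 15


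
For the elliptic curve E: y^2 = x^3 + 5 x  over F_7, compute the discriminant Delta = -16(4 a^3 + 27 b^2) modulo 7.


4 a^3 + 27 b^2 = 4*5^3 + 27*0^2 = 500 + 0 = 500
Delta = -16 * (500) = -8000
Delta mod 7 = 1

Delta = 1 (mod 7)


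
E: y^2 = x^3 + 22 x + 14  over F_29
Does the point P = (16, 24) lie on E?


Check whether y^2 = x^3 + 22 x + 14 (mod 29) for (x, y) = (16, 24).
LHS: y^2 = 24^2 mod 29 = 25
RHS: x^3 + 22 x + 14 = 16^3 + 22*16 + 14 mod 29 = 25
LHS = RHS

Yes, on the curve


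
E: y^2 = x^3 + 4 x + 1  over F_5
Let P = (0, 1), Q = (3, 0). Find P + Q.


P != Q, so use the chord formula.
s = (y2 - y1) / (x2 - x1) = (4) / (3) mod 5 = 3
x3 = s^2 - x1 - x2 mod 5 = 3^2 - 0 - 3 = 1
y3 = s (x1 - x3) - y1 mod 5 = 3 * (0 - 1) - 1 = 1

P + Q = (1, 1)


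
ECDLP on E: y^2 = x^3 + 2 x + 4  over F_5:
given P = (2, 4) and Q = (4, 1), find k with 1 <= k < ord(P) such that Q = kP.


Enumerate multiples of P until we hit Q = (4, 1):
  1P = (2, 4)
  2P = (0, 2)
  3P = (4, 4)
  4P = (4, 1)
Match found at i = 4.

k = 4


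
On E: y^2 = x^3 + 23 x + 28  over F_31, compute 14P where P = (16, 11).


k = 14 = 1110_2 (binary, LSB first: 0111)
Double-and-add from P = (16, 11):
  bit 0 = 0: acc unchanged = O
  bit 1 = 1: acc = O + (19, 15) = (19, 15)
  bit 2 = 1: acc = (19, 15) + (0, 20) = (21, 10)
  bit 3 = 1: acc = (21, 10) + (5, 12) = (21, 21)

14P = (21, 21)


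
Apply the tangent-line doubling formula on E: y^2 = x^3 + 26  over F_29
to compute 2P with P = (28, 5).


Doubling: s = (3 x1^2 + a) / (2 y1)
s = (3*28^2 + 0) / (2*5) mod 29 = 9
x3 = s^2 - 2 x1 mod 29 = 9^2 - 2*28 = 25
y3 = s (x1 - x3) - y1 mod 29 = 9 * (28 - 25) - 5 = 22

2P = (25, 22)


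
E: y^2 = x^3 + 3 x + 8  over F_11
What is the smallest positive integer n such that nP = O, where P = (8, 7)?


Compute successive multiples of P until we hit O:
  1P = (8, 7)
  2P = (7, 3)
  3P = (1, 10)
  4P = (6, 0)
  5P = (1, 1)
  6P = (7, 8)
  7P = (8, 4)
  8P = O

ord(P) = 8


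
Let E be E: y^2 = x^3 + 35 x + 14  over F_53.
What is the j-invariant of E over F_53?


Delta = -16(4 a^3 + 27 b^2) mod 53 = 44
-1728 * (4 a)^3 = -1728 * (4*35)^3 mod 53 = 15
j = 15 * 44^(-1) mod 53 = 16

j = 16 (mod 53)


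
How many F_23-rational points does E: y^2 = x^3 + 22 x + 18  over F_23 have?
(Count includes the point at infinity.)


For each x in F_23, count y with y^2 = x^3 + 22 x + 18 mod 23:
  x = 0: RHS = 18, y in [8, 15]  -> 2 point(s)
  x = 1: RHS = 18, y in [8, 15]  -> 2 point(s)
  x = 2: RHS = 1, y in [1, 22]  -> 2 point(s)
  x = 4: RHS = 9, y in [3, 20]  -> 2 point(s)
  x = 5: RHS = 0, y in [0]  -> 1 point(s)
  x = 7: RHS = 9, y in [3, 20]  -> 2 point(s)
  x = 8: RHS = 16, y in [4, 19]  -> 2 point(s)
  x = 9: RHS = 2, y in [5, 18]  -> 2 point(s)
  x = 11: RHS = 4, y in [2, 21]  -> 2 point(s)
  x = 12: RHS = 9, y in [3, 20]  -> 2 point(s)
  x = 16: RHS = 4, y in [2, 21]  -> 2 point(s)
  x = 18: RHS = 13, y in [6, 17]  -> 2 point(s)
  x = 19: RHS = 4, y in [2, 21]  -> 2 point(s)
  x = 21: RHS = 12, y in [9, 14]  -> 2 point(s)
  x = 22: RHS = 18, y in [8, 15]  -> 2 point(s)
Affine points: 29. Add the point at infinity: total = 30.

#E(F_23) = 30


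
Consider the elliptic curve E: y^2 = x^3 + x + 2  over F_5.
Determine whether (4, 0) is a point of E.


Check whether y^2 = x^3 + 1 x + 2 (mod 5) for (x, y) = (4, 0).
LHS: y^2 = 0^2 mod 5 = 0
RHS: x^3 + 1 x + 2 = 4^3 + 1*4 + 2 mod 5 = 0
LHS = RHS

Yes, on the curve


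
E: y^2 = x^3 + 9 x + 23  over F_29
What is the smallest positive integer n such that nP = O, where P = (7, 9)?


Compute successive multiples of P until we hit O:
  1P = (7, 9)
  2P = (16, 0)
  3P = (7, 20)
  4P = O

ord(P) = 4


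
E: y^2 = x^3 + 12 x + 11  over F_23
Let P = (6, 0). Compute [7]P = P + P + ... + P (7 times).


k = 7 = 111_2 (binary, LSB first: 111)
Double-and-add from P = (6, 0):
  bit 0 = 1: acc = O + (6, 0) = (6, 0)
  bit 1 = 1: acc = (6, 0) + O = (6, 0)
  bit 2 = 1: acc = (6, 0) + O = (6, 0)

7P = (6, 0)


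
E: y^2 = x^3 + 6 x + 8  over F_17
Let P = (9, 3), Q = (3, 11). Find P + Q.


P != Q, so use the chord formula.
s = (y2 - y1) / (x2 - x1) = (8) / (11) mod 17 = 10
x3 = s^2 - x1 - x2 mod 17 = 10^2 - 9 - 3 = 3
y3 = s (x1 - x3) - y1 mod 17 = 10 * (9 - 3) - 3 = 6

P + Q = (3, 6)


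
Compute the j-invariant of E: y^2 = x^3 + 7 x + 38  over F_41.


Delta = -16(4 a^3 + 27 b^2) mod 41 = 31
-1728 * (4 a)^3 = -1728 * (4*7)^3 mod 41 = 21
j = 21 * 31^(-1) mod 41 = 2

j = 2 (mod 41)


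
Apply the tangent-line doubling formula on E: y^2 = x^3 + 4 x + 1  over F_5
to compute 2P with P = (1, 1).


Doubling: s = (3 x1^2 + a) / (2 y1)
s = (3*1^2 + 4) / (2*1) mod 5 = 1
x3 = s^2 - 2 x1 mod 5 = 1^2 - 2*1 = 4
y3 = s (x1 - x3) - y1 mod 5 = 1 * (1 - 4) - 1 = 1

2P = (4, 1)


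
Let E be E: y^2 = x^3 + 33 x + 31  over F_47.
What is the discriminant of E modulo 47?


4 a^3 + 27 b^2 = 4*33^3 + 27*31^2 = 143748 + 25947 = 169695
Delta = -16 * (169695) = -2715120
Delta mod 47 = 23

Delta = 23 (mod 47)


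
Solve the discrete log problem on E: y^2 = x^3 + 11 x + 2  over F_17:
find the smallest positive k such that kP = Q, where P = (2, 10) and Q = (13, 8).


Enumerate multiples of P until we hit Q = (13, 8):
  1P = (2, 10)
  2P = (0, 11)
  3P = (11, 3)
  4P = (13, 8)
Match found at i = 4.

k = 4


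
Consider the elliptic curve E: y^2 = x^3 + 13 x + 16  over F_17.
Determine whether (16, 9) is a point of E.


Check whether y^2 = x^3 + 13 x + 16 (mod 17) for (x, y) = (16, 9).
LHS: y^2 = 9^2 mod 17 = 13
RHS: x^3 + 13 x + 16 = 16^3 + 13*16 + 16 mod 17 = 2
LHS != RHS

No, not on the curve


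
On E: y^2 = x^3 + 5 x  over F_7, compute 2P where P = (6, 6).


Doubling: s = (3 x1^2 + a) / (2 y1)
s = (3*6^2 + 5) / (2*6) mod 7 = 3
x3 = s^2 - 2 x1 mod 7 = 3^2 - 2*6 = 4
y3 = s (x1 - x3) - y1 mod 7 = 3 * (6 - 4) - 6 = 0

2P = (4, 0)


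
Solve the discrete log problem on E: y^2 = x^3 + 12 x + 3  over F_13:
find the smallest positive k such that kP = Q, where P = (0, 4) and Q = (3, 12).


Enumerate multiples of P until we hit Q = (3, 12):
  1P = (0, 4)
  2P = (12, 4)
  3P = (1, 9)
  4P = (11, 6)
  5P = (3, 12)
Match found at i = 5.

k = 5


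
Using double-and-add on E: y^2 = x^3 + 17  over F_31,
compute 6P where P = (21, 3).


k = 6 = 110_2 (binary, LSB first: 011)
Double-and-add from P = (21, 3):
  bit 0 = 0: acc unchanged = O
  bit 1 = 1: acc = O + (9, 8) = (9, 8)
  bit 2 = 1: acc = (9, 8) + (20, 9) = (12, 3)

6P = (12, 3)


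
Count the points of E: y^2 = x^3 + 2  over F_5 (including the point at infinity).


For each x in F_5, count y with y^2 = x^3 + 0 x + 2 mod 5:
  x = 2: RHS = 0, y in [0]  -> 1 point(s)
  x = 3: RHS = 4, y in [2, 3]  -> 2 point(s)
  x = 4: RHS = 1, y in [1, 4]  -> 2 point(s)
Affine points: 5. Add the point at infinity: total = 6.

#E(F_5) = 6


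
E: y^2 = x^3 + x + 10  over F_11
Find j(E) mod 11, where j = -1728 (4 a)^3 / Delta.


Delta = -16(4 a^3 + 27 b^2) mod 11 = 10
-1728 * (4 a)^3 = -1728 * (4*1)^3 mod 11 = 2
j = 2 * 10^(-1) mod 11 = 9

j = 9 (mod 11)


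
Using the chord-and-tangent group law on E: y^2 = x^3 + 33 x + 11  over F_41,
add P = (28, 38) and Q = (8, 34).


P != Q, so use the chord formula.
s = (y2 - y1) / (x2 - x1) = (37) / (21) mod 41 = 33
x3 = s^2 - x1 - x2 mod 41 = 33^2 - 28 - 8 = 28
y3 = s (x1 - x3) - y1 mod 41 = 33 * (28 - 28) - 38 = 3

P + Q = (28, 3)


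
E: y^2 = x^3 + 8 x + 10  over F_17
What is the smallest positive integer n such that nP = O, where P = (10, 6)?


Compute successive multiples of P until we hit O:
  1P = (10, 6)
  2P = (6, 6)
  3P = (1, 11)
  4P = (4, 2)
  5P = (11, 16)
  6P = (11, 1)
  7P = (4, 15)
  8P = (1, 6)
  ... (continuing to 11P)
  11P = O

ord(P) = 11


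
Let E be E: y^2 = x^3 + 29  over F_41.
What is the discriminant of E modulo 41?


4 a^3 + 27 b^2 = 4*0^3 + 27*29^2 = 0 + 22707 = 22707
Delta = -16 * (22707) = -363312
Delta mod 41 = 30

Delta = 30 (mod 41)


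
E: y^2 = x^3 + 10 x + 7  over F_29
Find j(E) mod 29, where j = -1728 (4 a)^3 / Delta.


Delta = -16(4 a^3 + 27 b^2) mod 29 = 5
-1728 * (4 a)^3 = -1728 * (4*10)^3 mod 29 = 22
j = 22 * 5^(-1) mod 29 = 16

j = 16 (mod 29)


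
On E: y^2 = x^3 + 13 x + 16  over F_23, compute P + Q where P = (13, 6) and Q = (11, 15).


P != Q, so use the chord formula.
s = (y2 - y1) / (x2 - x1) = (9) / (21) mod 23 = 7
x3 = s^2 - x1 - x2 mod 23 = 7^2 - 13 - 11 = 2
y3 = s (x1 - x3) - y1 mod 23 = 7 * (13 - 2) - 6 = 2

P + Q = (2, 2)


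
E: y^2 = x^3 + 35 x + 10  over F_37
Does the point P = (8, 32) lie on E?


Check whether y^2 = x^3 + 35 x + 10 (mod 37) for (x, y) = (8, 32).
LHS: y^2 = 32^2 mod 37 = 25
RHS: x^3 + 35 x + 10 = 8^3 + 35*8 + 10 mod 37 = 25
LHS = RHS

Yes, on the curve


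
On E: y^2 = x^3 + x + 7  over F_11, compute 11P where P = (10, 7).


k = 11 = 1011_2 (binary, LSB first: 1101)
Double-and-add from P = (10, 7):
  bit 0 = 1: acc = O + (10, 7) = (10, 7)
  bit 1 = 1: acc = (10, 7) + (5, 7) = (7, 4)
  bit 2 = 0: acc unchanged = (7, 4)
  bit 3 = 1: acc = (7, 4) + (3, 9) = (6, 3)

11P = (6, 3)


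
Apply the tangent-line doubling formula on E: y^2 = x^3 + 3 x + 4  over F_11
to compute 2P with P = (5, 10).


Doubling: s = (3 x1^2 + a) / (2 y1)
s = (3*5^2 + 3) / (2*10) mod 11 = 5
x3 = s^2 - 2 x1 mod 11 = 5^2 - 2*5 = 4
y3 = s (x1 - x3) - y1 mod 11 = 5 * (5 - 4) - 10 = 6

2P = (4, 6)


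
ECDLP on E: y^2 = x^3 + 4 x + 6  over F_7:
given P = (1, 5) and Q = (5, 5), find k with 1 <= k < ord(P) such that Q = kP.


Enumerate multiples of P until we hit Q = (5, 5):
  1P = (1, 5)
  2P = (5, 2)
  3P = (2, 1)
  4P = (6, 1)
  5P = (4, 3)
  6P = (4, 4)
  7P = (6, 6)
  8P = (2, 6)
  9P = (5, 5)
Match found at i = 9.

k = 9


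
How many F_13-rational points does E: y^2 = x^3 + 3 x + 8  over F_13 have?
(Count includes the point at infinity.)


For each x in F_13, count y with y^2 = x^3 + 3 x + 8 mod 13:
  x = 1: RHS = 12, y in [5, 8]  -> 2 point(s)
  x = 2: RHS = 9, y in [3, 10]  -> 2 point(s)
  x = 9: RHS = 10, y in [6, 7]  -> 2 point(s)
  x = 12: RHS = 4, y in [2, 11]  -> 2 point(s)
Affine points: 8. Add the point at infinity: total = 9.

#E(F_13) = 9


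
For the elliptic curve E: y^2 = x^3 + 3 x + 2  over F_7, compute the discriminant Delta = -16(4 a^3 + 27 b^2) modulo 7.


4 a^3 + 27 b^2 = 4*3^3 + 27*2^2 = 108 + 108 = 216
Delta = -16 * (216) = -3456
Delta mod 7 = 2

Delta = 2 (mod 7)


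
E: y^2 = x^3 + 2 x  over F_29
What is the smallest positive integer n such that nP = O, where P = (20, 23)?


Compute successive multiples of P until we hit O:
  1P = (20, 23)
  2P = (23, 2)
  3P = (6, 24)
  4P = (7, 3)
  5P = (9, 14)
  6P = (22, 7)
  7P = (22, 22)
  8P = (9, 15)
  ... (continuing to 13P)
  13P = O

ord(P) = 13


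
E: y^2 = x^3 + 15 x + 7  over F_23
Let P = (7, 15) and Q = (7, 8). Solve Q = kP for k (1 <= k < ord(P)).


Enumerate multiples of P until we hit Q = (7, 8):
  1P = (7, 15)
  2P = (17, 0)
  3P = (7, 8)
Match found at i = 3.

k = 3


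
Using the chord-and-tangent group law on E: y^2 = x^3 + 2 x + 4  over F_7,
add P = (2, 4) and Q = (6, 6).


P != Q, so use the chord formula.
s = (y2 - y1) / (x2 - x1) = (2) / (4) mod 7 = 4
x3 = s^2 - x1 - x2 mod 7 = 4^2 - 2 - 6 = 1
y3 = s (x1 - x3) - y1 mod 7 = 4 * (2 - 1) - 4 = 0

P + Q = (1, 0)


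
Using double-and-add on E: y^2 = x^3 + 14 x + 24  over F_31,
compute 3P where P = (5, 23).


k = 3 = 11_2 (binary, LSB first: 11)
Double-and-add from P = (5, 23):
  bit 0 = 1: acc = O + (5, 23) = (5, 23)
  bit 1 = 1: acc = (5, 23) + (23, 19) = (13, 27)

3P = (13, 27)


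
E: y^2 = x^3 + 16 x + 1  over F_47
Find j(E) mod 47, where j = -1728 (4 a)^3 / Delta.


Delta = -16(4 a^3 + 27 b^2) mod 47 = 13
-1728 * (4 a)^3 = -1728 * (4*16)^3 mod 47 = 40
j = 40 * 13^(-1) mod 47 = 32

j = 32 (mod 47)


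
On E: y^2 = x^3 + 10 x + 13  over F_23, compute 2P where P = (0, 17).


Doubling: s = (3 x1^2 + a) / (2 y1)
s = (3*0^2 + 10) / (2*17) mod 23 = 3
x3 = s^2 - 2 x1 mod 23 = 3^2 - 2*0 = 9
y3 = s (x1 - x3) - y1 mod 23 = 3 * (0 - 9) - 17 = 2

2P = (9, 2)


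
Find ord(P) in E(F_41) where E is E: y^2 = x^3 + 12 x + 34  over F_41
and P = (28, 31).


Compute successive multiples of P until we hit O:
  1P = (28, 31)
  2P = (31, 12)
  3P = (13, 38)
  4P = (25, 25)
  5P = (33, 0)
  6P = (25, 16)
  7P = (13, 3)
  8P = (31, 29)
  ... (continuing to 10P)
  10P = O

ord(P) = 10


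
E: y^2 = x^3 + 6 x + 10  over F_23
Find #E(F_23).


For each x in F_23, count y with y^2 = x^3 + 6 x + 10 mod 23:
  x = 3: RHS = 9, y in [3, 20]  -> 2 point(s)
  x = 4: RHS = 6, y in [11, 12]  -> 2 point(s)
  x = 5: RHS = 4, y in [2, 21]  -> 2 point(s)
  x = 6: RHS = 9, y in [3, 20]  -> 2 point(s)
  x = 7: RHS = 4, y in [2, 21]  -> 2 point(s)
  x = 8: RHS = 18, y in [8, 15]  -> 2 point(s)
  x = 10: RHS = 12, y in [9, 14]  -> 2 point(s)
  x = 11: RHS = 4, y in [2, 21]  -> 2 point(s)
  x = 12: RHS = 16, y in [4, 19]  -> 2 point(s)
  x = 13: RHS = 8, y in [10, 13]  -> 2 point(s)
  x = 14: RHS = 9, y in [3, 20]  -> 2 point(s)
  x = 15: RHS = 2, y in [5, 18]  -> 2 point(s)
  x = 16: RHS = 16, y in [4, 19]  -> 2 point(s)
  x = 18: RHS = 16, y in [4, 19]  -> 2 point(s)
  x = 21: RHS = 13, y in [6, 17]  -> 2 point(s)
  x = 22: RHS = 3, y in [7, 16]  -> 2 point(s)
Affine points: 32. Add the point at infinity: total = 33.

#E(F_23) = 33


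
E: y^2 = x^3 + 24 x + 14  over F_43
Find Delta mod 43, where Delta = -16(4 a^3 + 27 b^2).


4 a^3 + 27 b^2 = 4*24^3 + 27*14^2 = 55296 + 5292 = 60588
Delta = -16 * (60588) = -969408
Delta mod 43 = 27

Delta = 27 (mod 43)


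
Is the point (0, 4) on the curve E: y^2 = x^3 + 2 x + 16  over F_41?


Check whether y^2 = x^3 + 2 x + 16 (mod 41) for (x, y) = (0, 4).
LHS: y^2 = 4^2 mod 41 = 16
RHS: x^3 + 2 x + 16 = 0^3 + 2*0 + 16 mod 41 = 16
LHS = RHS

Yes, on the curve


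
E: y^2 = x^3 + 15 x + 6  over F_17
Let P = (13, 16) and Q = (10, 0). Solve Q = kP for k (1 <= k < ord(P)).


Enumerate multiples of P until we hit Q = (10, 0):
  1P = (13, 16)
  2P = (10, 0)
Match found at i = 2.

k = 2


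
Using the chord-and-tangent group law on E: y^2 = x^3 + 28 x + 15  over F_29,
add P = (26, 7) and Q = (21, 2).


P != Q, so use the chord formula.
s = (y2 - y1) / (x2 - x1) = (24) / (24) mod 29 = 1
x3 = s^2 - x1 - x2 mod 29 = 1^2 - 26 - 21 = 12
y3 = s (x1 - x3) - y1 mod 29 = 1 * (26 - 12) - 7 = 7

P + Q = (12, 7)


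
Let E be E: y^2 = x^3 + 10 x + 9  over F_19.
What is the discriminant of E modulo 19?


4 a^3 + 27 b^2 = 4*10^3 + 27*9^2 = 4000 + 2187 = 6187
Delta = -16 * (6187) = -98992
Delta mod 19 = 17

Delta = 17 (mod 19)


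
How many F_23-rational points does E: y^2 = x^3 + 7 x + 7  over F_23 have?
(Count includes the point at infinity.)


For each x in F_23, count y with y^2 = x^3 + 7 x + 7 mod 23:
  x = 2: RHS = 6, y in [11, 12]  -> 2 point(s)
  x = 3: RHS = 9, y in [3, 20]  -> 2 point(s)
  x = 5: RHS = 6, y in [11, 12]  -> 2 point(s)
  x = 6: RHS = 12, y in [9, 14]  -> 2 point(s)
  x = 7: RHS = 8, y in [10, 13]  -> 2 point(s)
  x = 8: RHS = 0, y in [0]  -> 1 point(s)
  x = 11: RHS = 12, y in [9, 14]  -> 2 point(s)
  x = 12: RHS = 2, y in [5, 18]  -> 2 point(s)
  x = 13: RHS = 18, y in [8, 15]  -> 2 point(s)
  x = 16: RHS = 6, y in [11, 12]  -> 2 point(s)
  x = 17: RHS = 2, y in [5, 18]  -> 2 point(s)
  x = 18: RHS = 8, y in [10, 13]  -> 2 point(s)
  x = 21: RHS = 8, y in [10, 13]  -> 2 point(s)
Affine points: 25. Add the point at infinity: total = 26.

#E(F_23) = 26


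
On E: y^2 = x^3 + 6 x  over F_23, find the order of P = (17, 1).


Compute successive multiples of P until we hit O:
  1P = (17, 1)
  2P = (18, 11)
  3P = (19, 2)
  4P = (16, 11)
  5P = (21, 16)
  6P = (12, 12)
  7P = (20, 1)
  8P = (9, 22)
  ... (continuing to 24P)
  24P = O

ord(P) = 24


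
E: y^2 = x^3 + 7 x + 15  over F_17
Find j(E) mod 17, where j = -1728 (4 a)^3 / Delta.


Delta = -16(4 a^3 + 27 b^2) mod 17 = 1
-1728 * (4 a)^3 = -1728 * (4*7)^3 mod 17 = 13
j = 13 * 1^(-1) mod 17 = 13

j = 13 (mod 17)


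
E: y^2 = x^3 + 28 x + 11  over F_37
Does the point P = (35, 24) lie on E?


Check whether y^2 = x^3 + 28 x + 11 (mod 37) for (x, y) = (35, 24).
LHS: y^2 = 24^2 mod 37 = 21
RHS: x^3 + 28 x + 11 = 35^3 + 28*35 + 11 mod 37 = 21
LHS = RHS

Yes, on the curve


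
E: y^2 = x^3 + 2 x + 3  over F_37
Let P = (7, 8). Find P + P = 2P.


Doubling: s = (3 x1^2 + a) / (2 y1)
s = (3*7^2 + 2) / (2*8) mod 37 = 7
x3 = s^2 - 2 x1 mod 37 = 7^2 - 2*7 = 35
y3 = s (x1 - x3) - y1 mod 37 = 7 * (7 - 35) - 8 = 18

2P = (35, 18)


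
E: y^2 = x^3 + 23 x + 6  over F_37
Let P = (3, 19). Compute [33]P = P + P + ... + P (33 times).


k = 33 = 100001_2 (binary, LSB first: 100001)
Double-and-add from P = (3, 19):
  bit 0 = 1: acc = O + (3, 19) = (3, 19)
  bit 1 = 0: acc unchanged = (3, 19)
  bit 2 = 0: acc unchanged = (3, 19)
  bit 3 = 0: acc unchanged = (3, 19)
  bit 4 = 0: acc unchanged = (3, 19)
  bit 5 = 1: acc = (3, 19) + (14, 1) = (8, 6)

33P = (8, 6)


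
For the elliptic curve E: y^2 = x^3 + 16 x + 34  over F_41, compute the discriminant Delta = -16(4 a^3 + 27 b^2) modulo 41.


4 a^3 + 27 b^2 = 4*16^3 + 27*34^2 = 16384 + 31212 = 47596
Delta = -16 * (47596) = -761536
Delta mod 41 = 39

Delta = 39 (mod 41)


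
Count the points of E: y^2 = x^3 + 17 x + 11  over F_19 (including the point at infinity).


For each x in F_19, count y with y^2 = x^3 + 17 x + 11 mod 19:
  x = 0: RHS = 11, y in [7, 12]  -> 2 point(s)
  x = 6: RHS = 6, y in [5, 14]  -> 2 point(s)
  x = 7: RHS = 17, y in [6, 13]  -> 2 point(s)
  x = 9: RHS = 0, y in [0]  -> 1 point(s)
  x = 11: RHS = 9, y in [3, 16]  -> 2 point(s)
  x = 12: RHS = 5, y in [9, 10]  -> 2 point(s)
  x = 13: RHS = 16, y in [4, 15]  -> 2 point(s)
  x = 16: RHS = 9, y in [3, 16]  -> 2 point(s)
  x = 17: RHS = 7, y in [8, 11]  -> 2 point(s)
Affine points: 17. Add the point at infinity: total = 18.

#E(F_19) = 18


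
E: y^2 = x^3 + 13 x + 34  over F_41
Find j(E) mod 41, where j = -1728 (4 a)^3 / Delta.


Delta = -16(4 a^3 + 27 b^2) mod 41 = 10
-1728 * (4 a)^3 = -1728 * (4*13)^3 mod 41 = 9
j = 9 * 10^(-1) mod 41 = 5

j = 5 (mod 41)


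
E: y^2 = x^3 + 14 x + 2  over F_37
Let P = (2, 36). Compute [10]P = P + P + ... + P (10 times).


k = 10 = 1010_2 (binary, LSB first: 0101)
Double-and-add from P = (2, 36):
  bit 0 = 0: acc unchanged = O
  bit 1 = 1: acc = O + (17, 11) = (17, 11)
  bit 2 = 0: acc unchanged = (17, 11)
  bit 3 = 1: acc = (17, 11) + (27, 34) = (29, 28)

10P = (29, 28)


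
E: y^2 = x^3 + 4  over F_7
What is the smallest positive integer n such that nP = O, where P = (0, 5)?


Compute successive multiples of P until we hit O:
  1P = (0, 5)
  2P = (0, 2)
  3P = O

ord(P) = 3


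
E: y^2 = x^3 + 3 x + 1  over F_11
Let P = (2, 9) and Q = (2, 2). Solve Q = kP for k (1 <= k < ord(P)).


Enumerate multiples of P until we hit Q = (2, 2):
  1P = (2, 9)
  2P = (8, 8)
  3P = (5, 8)
  4P = (9, 8)
  5P = (9, 3)
  6P = (5, 3)
  7P = (8, 3)
  8P = (2, 2)
Match found at i = 8.

k = 8


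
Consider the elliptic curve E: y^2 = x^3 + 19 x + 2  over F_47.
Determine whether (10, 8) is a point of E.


Check whether y^2 = x^3 + 19 x + 2 (mod 47) for (x, y) = (10, 8).
LHS: y^2 = 8^2 mod 47 = 17
RHS: x^3 + 19 x + 2 = 10^3 + 19*10 + 2 mod 47 = 17
LHS = RHS

Yes, on the curve


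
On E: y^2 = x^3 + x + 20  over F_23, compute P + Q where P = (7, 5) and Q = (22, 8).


P != Q, so use the chord formula.
s = (y2 - y1) / (x2 - x1) = (3) / (15) mod 23 = 14
x3 = s^2 - x1 - x2 mod 23 = 14^2 - 7 - 22 = 6
y3 = s (x1 - x3) - y1 mod 23 = 14 * (7 - 6) - 5 = 9

P + Q = (6, 9)


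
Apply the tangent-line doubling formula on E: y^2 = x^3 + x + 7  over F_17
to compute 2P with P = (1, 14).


Doubling: s = (3 x1^2 + a) / (2 y1)
s = (3*1^2 + 1) / (2*14) mod 17 = 5
x3 = s^2 - 2 x1 mod 17 = 5^2 - 2*1 = 6
y3 = s (x1 - x3) - y1 mod 17 = 5 * (1 - 6) - 14 = 12

2P = (6, 12)


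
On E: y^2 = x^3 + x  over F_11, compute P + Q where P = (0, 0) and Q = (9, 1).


P != Q, so use the chord formula.
s = (y2 - y1) / (x2 - x1) = (1) / (9) mod 11 = 5
x3 = s^2 - x1 - x2 mod 11 = 5^2 - 0 - 9 = 5
y3 = s (x1 - x3) - y1 mod 11 = 5 * (0 - 5) - 0 = 8

P + Q = (5, 8)


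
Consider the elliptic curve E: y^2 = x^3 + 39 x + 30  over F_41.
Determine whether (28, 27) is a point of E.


Check whether y^2 = x^3 + 39 x + 30 (mod 41) for (x, y) = (28, 27).
LHS: y^2 = 27^2 mod 41 = 32
RHS: x^3 + 39 x + 30 = 28^3 + 39*28 + 30 mod 41 = 32
LHS = RHS

Yes, on the curve


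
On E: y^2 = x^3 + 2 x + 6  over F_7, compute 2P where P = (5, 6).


Doubling: s = (3 x1^2 + a) / (2 y1)
s = (3*5^2 + 2) / (2*6) mod 7 = 0
x3 = s^2 - 2 x1 mod 7 = 0^2 - 2*5 = 4
y3 = s (x1 - x3) - y1 mod 7 = 0 * (5 - 4) - 6 = 1

2P = (4, 1)


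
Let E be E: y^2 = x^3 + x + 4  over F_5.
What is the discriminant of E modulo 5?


4 a^3 + 27 b^2 = 4*1^3 + 27*4^2 = 4 + 432 = 436
Delta = -16 * (436) = -6976
Delta mod 5 = 4

Delta = 4 (mod 5)


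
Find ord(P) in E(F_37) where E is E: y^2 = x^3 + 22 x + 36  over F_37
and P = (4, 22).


Compute successive multiples of P until we hit O:
  1P = (4, 22)
  2P = (18, 23)
  3P = (5, 7)
  4P = (31, 13)
  5P = (35, 13)
  6P = (28, 16)
  7P = (12, 17)
  8P = (0, 31)
  ... (continuing to 32P)
  32P = O

ord(P) = 32


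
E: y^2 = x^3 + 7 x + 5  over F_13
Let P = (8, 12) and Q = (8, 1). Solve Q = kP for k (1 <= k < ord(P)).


Enumerate multiples of P until we hit Q = (8, 1):
  1P = (8, 12)
  2P = (1, 0)
  3P = (8, 1)
Match found at i = 3.

k = 3


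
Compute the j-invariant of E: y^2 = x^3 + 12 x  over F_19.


Delta = -16(4 a^3 + 27 b^2) mod 19 = 7
-1728 * (4 a)^3 = -1728 * (4*12)^3 mod 19 = 12
j = 12 * 7^(-1) mod 19 = 18

j = 18 (mod 19)


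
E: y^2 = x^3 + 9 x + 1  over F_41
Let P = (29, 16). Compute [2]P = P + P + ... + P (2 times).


k = 2 = 10_2 (binary, LSB first: 01)
Double-and-add from P = (29, 16):
  bit 0 = 0: acc unchanged = O
  bit 1 = 1: acc = O + (6, 5) = (6, 5)

2P = (6, 5)


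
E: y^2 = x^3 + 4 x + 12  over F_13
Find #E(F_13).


For each x in F_13, count y with y^2 = x^3 + 4 x + 12 mod 13:
  x = 0: RHS = 12, y in [5, 8]  -> 2 point(s)
  x = 1: RHS = 4, y in [2, 11]  -> 2 point(s)
  x = 3: RHS = 12, y in [5, 8]  -> 2 point(s)
  x = 4: RHS = 1, y in [1, 12]  -> 2 point(s)
  x = 5: RHS = 1, y in [1, 12]  -> 2 point(s)
  x = 8: RHS = 10, y in [6, 7]  -> 2 point(s)
  x = 9: RHS = 10, y in [6, 7]  -> 2 point(s)
  x = 10: RHS = 12, y in [5, 8]  -> 2 point(s)
  x = 11: RHS = 9, y in [3, 10]  -> 2 point(s)
Affine points: 18. Add the point at infinity: total = 19.

#E(F_13) = 19


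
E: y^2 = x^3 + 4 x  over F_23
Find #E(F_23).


For each x in F_23, count y with y^2 = x^3 + 4 x + 0 mod 23:
  x = 0: RHS = 0, y in [0]  -> 1 point(s)
  x = 2: RHS = 16, y in [4, 19]  -> 2 point(s)
  x = 3: RHS = 16, y in [4, 19]  -> 2 point(s)
  x = 7: RHS = 3, y in [7, 16]  -> 2 point(s)
  x = 9: RHS = 6, y in [11, 12]  -> 2 point(s)
  x = 11: RHS = 18, y in [8, 15]  -> 2 point(s)
  x = 13: RHS = 18, y in [8, 15]  -> 2 point(s)
  x = 15: RHS = 8, y in [10, 13]  -> 2 point(s)
  x = 17: RHS = 13, y in [6, 17]  -> 2 point(s)
  x = 18: RHS = 16, y in [4, 19]  -> 2 point(s)
  x = 19: RHS = 12, y in [9, 14]  -> 2 point(s)
  x = 22: RHS = 18, y in [8, 15]  -> 2 point(s)
Affine points: 23. Add the point at infinity: total = 24.

#E(F_23) = 24


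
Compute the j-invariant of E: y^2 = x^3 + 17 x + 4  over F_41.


Delta = -16(4 a^3 + 27 b^2) mod 41 = 14
-1728 * (4 a)^3 = -1728 * (4*17)^3 mod 41 = 23
j = 23 * 14^(-1) mod 41 = 28

j = 28 (mod 41)


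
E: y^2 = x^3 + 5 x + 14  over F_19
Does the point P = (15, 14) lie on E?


Check whether y^2 = x^3 + 5 x + 14 (mod 19) for (x, y) = (15, 14).
LHS: y^2 = 14^2 mod 19 = 6
RHS: x^3 + 5 x + 14 = 15^3 + 5*15 + 14 mod 19 = 6
LHS = RHS

Yes, on the curve


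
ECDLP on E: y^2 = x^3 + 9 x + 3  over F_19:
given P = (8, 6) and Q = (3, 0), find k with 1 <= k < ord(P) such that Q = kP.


Enumerate multiples of P until we hit Q = (3, 0):
  1P = (8, 6)
  2P = (14, 17)
  3P = (3, 0)
Match found at i = 3.

k = 3


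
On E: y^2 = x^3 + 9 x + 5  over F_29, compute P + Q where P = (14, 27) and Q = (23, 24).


P != Q, so use the chord formula.
s = (y2 - y1) / (x2 - x1) = (26) / (9) mod 29 = 19
x3 = s^2 - x1 - x2 mod 29 = 19^2 - 14 - 23 = 5
y3 = s (x1 - x3) - y1 mod 29 = 19 * (14 - 5) - 27 = 28

P + Q = (5, 28)


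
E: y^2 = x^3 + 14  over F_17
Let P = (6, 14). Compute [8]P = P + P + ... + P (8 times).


k = 8 = 1000_2 (binary, LSB first: 0001)
Double-and-add from P = (6, 14):
  bit 0 = 0: acc unchanged = O
  bit 1 = 0: acc unchanged = O
  bit 2 = 0: acc unchanged = O
  bit 3 = 1: acc = O + (6, 3) = (6, 3)

8P = (6, 3)


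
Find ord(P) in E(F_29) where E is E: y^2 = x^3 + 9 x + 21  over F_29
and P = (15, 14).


Compute successive multiples of P until we hit O:
  1P = (15, 14)
  2P = (27, 16)
  3P = (12, 1)
  4P = (24, 5)
  5P = (20, 20)
  6P = (14, 22)
  7P = (6, 1)
  8P = (4, 18)
  ... (continuing to 27P)
  27P = O

ord(P) = 27


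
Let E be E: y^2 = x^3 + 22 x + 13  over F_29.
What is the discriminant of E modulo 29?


4 a^3 + 27 b^2 = 4*22^3 + 27*13^2 = 42592 + 4563 = 47155
Delta = -16 * (47155) = -754480
Delta mod 29 = 13

Delta = 13 (mod 29)


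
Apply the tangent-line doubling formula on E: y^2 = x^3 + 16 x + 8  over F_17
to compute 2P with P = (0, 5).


Doubling: s = (3 x1^2 + a) / (2 y1)
s = (3*0^2 + 16) / (2*5) mod 17 = 5
x3 = s^2 - 2 x1 mod 17 = 5^2 - 2*0 = 8
y3 = s (x1 - x3) - y1 mod 17 = 5 * (0 - 8) - 5 = 6

2P = (8, 6)


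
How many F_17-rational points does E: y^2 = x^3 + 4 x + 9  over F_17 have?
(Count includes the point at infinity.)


For each x in F_17, count y with y^2 = x^3 + 4 x + 9 mod 17:
  x = 0: RHS = 9, y in [3, 14]  -> 2 point(s)
  x = 2: RHS = 8, y in [5, 12]  -> 2 point(s)
  x = 4: RHS = 4, y in [2, 15]  -> 2 point(s)
  x = 5: RHS = 1, y in [1, 16]  -> 2 point(s)
  x = 8: RHS = 9, y in [3, 14]  -> 2 point(s)
  x = 9: RHS = 9, y in [3, 14]  -> 2 point(s)
  x = 12: RHS = 0, y in [0]  -> 1 point(s)
  x = 14: RHS = 4, y in [2, 15]  -> 2 point(s)
  x = 16: RHS = 4, y in [2, 15]  -> 2 point(s)
Affine points: 17. Add the point at infinity: total = 18.

#E(F_17) = 18


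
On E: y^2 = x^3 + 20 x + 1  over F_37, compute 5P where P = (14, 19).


k = 5 = 101_2 (binary, LSB first: 101)
Double-and-add from P = (14, 19):
  bit 0 = 1: acc = O + (14, 19) = (14, 19)
  bit 1 = 0: acc unchanged = (14, 19)
  bit 2 = 1: acc = (14, 19) + (13, 4) = (13, 33)

5P = (13, 33)


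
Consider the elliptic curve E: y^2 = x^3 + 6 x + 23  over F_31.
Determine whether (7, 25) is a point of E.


Check whether y^2 = x^3 + 6 x + 23 (mod 31) for (x, y) = (7, 25).
LHS: y^2 = 25^2 mod 31 = 5
RHS: x^3 + 6 x + 23 = 7^3 + 6*7 + 23 mod 31 = 5
LHS = RHS

Yes, on the curve


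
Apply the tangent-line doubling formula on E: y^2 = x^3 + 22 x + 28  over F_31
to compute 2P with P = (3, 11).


Doubling: s = (3 x1^2 + a) / (2 y1)
s = (3*3^2 + 22) / (2*11) mod 31 = 29
x3 = s^2 - 2 x1 mod 31 = 29^2 - 2*3 = 29
y3 = s (x1 - x3) - y1 mod 31 = 29 * (3 - 29) - 11 = 10

2P = (29, 10)


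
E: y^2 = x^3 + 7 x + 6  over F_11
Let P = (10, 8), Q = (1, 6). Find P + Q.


P != Q, so use the chord formula.
s = (y2 - y1) / (x2 - x1) = (9) / (2) mod 11 = 10
x3 = s^2 - x1 - x2 mod 11 = 10^2 - 10 - 1 = 1
y3 = s (x1 - x3) - y1 mod 11 = 10 * (10 - 1) - 8 = 5

P + Q = (1, 5)


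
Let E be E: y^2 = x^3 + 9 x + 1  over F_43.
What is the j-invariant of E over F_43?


Delta = -16(4 a^3 + 27 b^2) mod 43 = 40
-1728 * (4 a)^3 = -1728 * (4*9)^3 mod 43 = 35
j = 35 * 40^(-1) mod 43 = 17

j = 17 (mod 43)


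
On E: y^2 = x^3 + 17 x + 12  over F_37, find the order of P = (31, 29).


Compute successive multiples of P until we hit O:
  1P = (31, 29)
  2P = (33, 19)
  3P = (35, 28)
  4P = (15, 4)
  5P = (17, 16)
  6P = (1, 20)
  7P = (21, 11)
  8P = (6, 16)
  ... (continuing to 23P)
  23P = O

ord(P) = 23


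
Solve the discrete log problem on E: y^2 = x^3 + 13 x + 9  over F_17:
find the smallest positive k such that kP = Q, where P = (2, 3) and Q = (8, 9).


Enumerate multiples of P until we hit Q = (8, 9):
  1P = (2, 3)
  2P = (11, 2)
  3P = (8, 9)
Match found at i = 3.

k = 3


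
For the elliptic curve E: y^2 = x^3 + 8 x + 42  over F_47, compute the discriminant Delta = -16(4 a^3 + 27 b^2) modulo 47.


4 a^3 + 27 b^2 = 4*8^3 + 27*42^2 = 2048 + 47628 = 49676
Delta = -16 * (49676) = -794816
Delta mod 47 = 1

Delta = 1 (mod 47)


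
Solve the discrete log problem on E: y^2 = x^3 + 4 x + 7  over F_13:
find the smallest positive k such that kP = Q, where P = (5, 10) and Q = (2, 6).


Enumerate multiples of P until we hit Q = (2, 6):
  1P = (5, 10)
  2P = (7, 12)
  3P = (2, 6)
Match found at i = 3.

k = 3


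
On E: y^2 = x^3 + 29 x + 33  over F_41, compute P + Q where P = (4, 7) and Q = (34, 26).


P != Q, so use the chord formula.
s = (y2 - y1) / (x2 - x1) = (19) / (30) mod 41 = 2
x3 = s^2 - x1 - x2 mod 41 = 2^2 - 4 - 34 = 7
y3 = s (x1 - x3) - y1 mod 41 = 2 * (4 - 7) - 7 = 28

P + Q = (7, 28)


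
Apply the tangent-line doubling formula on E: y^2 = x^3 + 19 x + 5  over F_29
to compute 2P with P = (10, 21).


Doubling: s = (3 x1^2 + a) / (2 y1)
s = (3*10^2 + 19) / (2*21) mod 29 = 0
x3 = s^2 - 2 x1 mod 29 = 0^2 - 2*10 = 9
y3 = s (x1 - x3) - y1 mod 29 = 0 * (10 - 9) - 21 = 8

2P = (9, 8)


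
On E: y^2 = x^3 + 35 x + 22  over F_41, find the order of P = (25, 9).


Compute successive multiples of P until we hit O:
  1P = (25, 9)
  2P = (11, 37)
  3P = (9, 0)
  4P = (11, 4)
  5P = (25, 32)
  6P = O

ord(P) = 6


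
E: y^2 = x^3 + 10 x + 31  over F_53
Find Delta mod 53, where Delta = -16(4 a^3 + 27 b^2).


4 a^3 + 27 b^2 = 4*10^3 + 27*31^2 = 4000 + 25947 = 29947
Delta = -16 * (29947) = -479152
Delta mod 53 = 21

Delta = 21 (mod 53)


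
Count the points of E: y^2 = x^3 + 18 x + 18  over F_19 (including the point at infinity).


For each x in F_19, count y with y^2 = x^3 + 18 x + 18 mod 19:
  x = 2: RHS = 5, y in [9, 10]  -> 2 point(s)
  x = 3: RHS = 4, y in [2, 17]  -> 2 point(s)
  x = 5: RHS = 5, y in [9, 10]  -> 2 point(s)
  x = 6: RHS = 0, y in [0]  -> 1 point(s)
  x = 8: RHS = 9, y in [3, 16]  -> 2 point(s)
  x = 9: RHS = 16, y in [4, 15]  -> 2 point(s)
  x = 10: RHS = 1, y in [1, 18]  -> 2 point(s)
  x = 12: RHS = 5, y in [9, 10]  -> 2 point(s)
  x = 13: RHS = 17, y in [6, 13]  -> 2 point(s)
Affine points: 17. Add the point at infinity: total = 18.

#E(F_19) = 18


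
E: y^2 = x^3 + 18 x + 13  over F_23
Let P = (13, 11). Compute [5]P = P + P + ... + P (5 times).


k = 5 = 101_2 (binary, LSB first: 101)
Double-and-add from P = (13, 11):
  bit 0 = 1: acc = O + (13, 11) = (13, 11)
  bit 1 = 0: acc unchanged = (13, 11)
  bit 2 = 1: acc = (13, 11) + (13, 11) = (13, 12)

5P = (13, 12)


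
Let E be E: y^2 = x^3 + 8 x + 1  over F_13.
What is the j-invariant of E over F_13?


Delta = -16(4 a^3 + 27 b^2) mod 13 = 2
-1728 * (4 a)^3 = -1728 * (4*8)^3 mod 13 = 8
j = 8 * 2^(-1) mod 13 = 4

j = 4 (mod 13)


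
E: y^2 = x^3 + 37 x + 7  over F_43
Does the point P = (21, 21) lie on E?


Check whether y^2 = x^3 + 37 x + 7 (mod 43) for (x, y) = (21, 21).
LHS: y^2 = 21^2 mod 43 = 11
RHS: x^3 + 37 x + 7 = 21^3 + 37*21 + 7 mod 43 = 26
LHS != RHS

No, not on the curve


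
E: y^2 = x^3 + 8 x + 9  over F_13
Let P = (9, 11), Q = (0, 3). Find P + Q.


P != Q, so use the chord formula.
s = (y2 - y1) / (x2 - x1) = (5) / (4) mod 13 = 11
x3 = s^2 - x1 - x2 mod 13 = 11^2 - 9 - 0 = 8
y3 = s (x1 - x3) - y1 mod 13 = 11 * (9 - 8) - 11 = 0

P + Q = (8, 0)


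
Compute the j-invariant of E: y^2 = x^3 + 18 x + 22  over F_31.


Delta = -16(4 a^3 + 27 b^2) mod 31 = 30
-1728 * (4 a)^3 = -1728 * (4*18)^3 mod 31 = 2
j = 2 * 30^(-1) mod 31 = 29

j = 29 (mod 31)


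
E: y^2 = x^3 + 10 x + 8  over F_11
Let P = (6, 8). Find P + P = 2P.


Doubling: s = (3 x1^2 + a) / (2 y1)
s = (3*6^2 + 10) / (2*8) mod 11 = 6
x3 = s^2 - 2 x1 mod 11 = 6^2 - 2*6 = 2
y3 = s (x1 - x3) - y1 mod 11 = 6 * (6 - 2) - 8 = 5

2P = (2, 5)


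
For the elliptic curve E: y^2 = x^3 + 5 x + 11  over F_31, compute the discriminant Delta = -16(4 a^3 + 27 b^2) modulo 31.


4 a^3 + 27 b^2 = 4*5^3 + 27*11^2 = 500 + 3267 = 3767
Delta = -16 * (3767) = -60272
Delta mod 31 = 23

Delta = 23 (mod 31)


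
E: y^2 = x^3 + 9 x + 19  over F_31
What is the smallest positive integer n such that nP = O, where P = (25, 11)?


Compute successive multiples of P until we hit O:
  1P = (25, 11)
  2P = (26, 2)
  3P = (30, 3)
  4P = (17, 1)
  5P = (8, 18)
  6P = (6, 14)
  7P = (2, 18)
  8P = (13, 15)
  ... (continuing to 23P)
  23P = O

ord(P) = 23


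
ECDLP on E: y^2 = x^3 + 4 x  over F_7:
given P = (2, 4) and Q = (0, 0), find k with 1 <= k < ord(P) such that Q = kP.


Enumerate multiples of P until we hit Q = (0, 0):
  1P = (2, 4)
  2P = (0, 0)
Match found at i = 2.

k = 2


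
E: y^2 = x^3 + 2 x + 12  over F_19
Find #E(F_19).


For each x in F_19, count y with y^2 = x^3 + 2 x + 12 mod 19:
  x = 2: RHS = 5, y in [9, 10]  -> 2 point(s)
  x = 3: RHS = 7, y in [8, 11]  -> 2 point(s)
  x = 10: RHS = 6, y in [5, 14]  -> 2 point(s)
  x = 11: RHS = 16, y in [4, 15]  -> 2 point(s)
  x = 12: RHS = 16, y in [4, 15]  -> 2 point(s)
  x = 15: RHS = 16, y in [4, 15]  -> 2 point(s)
  x = 16: RHS = 17, y in [6, 13]  -> 2 point(s)
  x = 17: RHS = 0, y in [0]  -> 1 point(s)
  x = 18: RHS = 9, y in [3, 16]  -> 2 point(s)
Affine points: 17. Add the point at infinity: total = 18.

#E(F_19) = 18


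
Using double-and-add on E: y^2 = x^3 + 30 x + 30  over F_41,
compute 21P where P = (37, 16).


k = 21 = 10101_2 (binary, LSB first: 10101)
Double-and-add from P = (37, 16):
  bit 0 = 1: acc = O + (37, 16) = (37, 16)
  bit 1 = 0: acc unchanged = (37, 16)
  bit 2 = 1: acc = (37, 16) + (25, 13) = (38, 35)
  bit 3 = 0: acc unchanged = (38, 35)
  bit 4 = 1: acc = (38, 35) + (26, 10) = (38, 6)

21P = (38, 6)


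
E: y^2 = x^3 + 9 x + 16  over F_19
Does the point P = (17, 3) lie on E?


Check whether y^2 = x^3 + 9 x + 16 (mod 19) for (x, y) = (17, 3).
LHS: y^2 = 3^2 mod 19 = 9
RHS: x^3 + 9 x + 16 = 17^3 + 9*17 + 16 mod 19 = 9
LHS = RHS

Yes, on the curve


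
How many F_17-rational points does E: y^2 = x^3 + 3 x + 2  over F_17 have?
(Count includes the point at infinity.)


For each x in F_17, count y with y^2 = x^3 + 3 x + 2 mod 17:
  x = 0: RHS = 2, y in [6, 11]  -> 2 point(s)
  x = 2: RHS = 16, y in [4, 13]  -> 2 point(s)
  x = 3: RHS = 4, y in [2, 15]  -> 2 point(s)
  x = 6: RHS = 15, y in [7, 10]  -> 2 point(s)
  x = 7: RHS = 9, y in [3, 14]  -> 2 point(s)
  x = 12: RHS = 15, y in [7, 10]  -> 2 point(s)
  x = 14: RHS = 0, y in [0]  -> 1 point(s)
  x = 16: RHS = 15, y in [7, 10]  -> 2 point(s)
Affine points: 15. Add the point at infinity: total = 16.

#E(F_17) = 16


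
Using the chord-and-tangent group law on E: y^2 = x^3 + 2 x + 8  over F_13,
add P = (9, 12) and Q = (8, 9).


P != Q, so use the chord formula.
s = (y2 - y1) / (x2 - x1) = (10) / (12) mod 13 = 3
x3 = s^2 - x1 - x2 mod 13 = 3^2 - 9 - 8 = 5
y3 = s (x1 - x3) - y1 mod 13 = 3 * (9 - 5) - 12 = 0

P + Q = (5, 0)


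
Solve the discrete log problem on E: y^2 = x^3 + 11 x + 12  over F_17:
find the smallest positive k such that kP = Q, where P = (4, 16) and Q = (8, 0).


Enumerate multiples of P until we hit Q = (8, 0):
  1P = (4, 16)
  2P = (8, 0)
Match found at i = 2.

k = 2


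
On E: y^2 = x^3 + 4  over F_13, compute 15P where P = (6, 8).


k = 15 = 1111_2 (binary, LSB first: 1111)
Double-and-add from P = (6, 8):
  bit 0 = 1: acc = O + (6, 8) = (6, 8)
  bit 1 = 1: acc = (6, 8) + (10, 4) = (11, 10)
  bit 2 = 1: acc = (11, 10) + (5, 8) = (0, 11)
  bit 3 = 1: acc = (0, 11) + (4, 4) = (8, 3)

15P = (8, 3)


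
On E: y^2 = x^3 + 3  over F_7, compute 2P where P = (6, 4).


Doubling: s = (3 x1^2 + a) / (2 y1)
s = (3*6^2 + 0) / (2*4) mod 7 = 3
x3 = s^2 - 2 x1 mod 7 = 3^2 - 2*6 = 4
y3 = s (x1 - x3) - y1 mod 7 = 3 * (6 - 4) - 4 = 2

2P = (4, 2)


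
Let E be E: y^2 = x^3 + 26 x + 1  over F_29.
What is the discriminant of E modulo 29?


4 a^3 + 27 b^2 = 4*26^3 + 27*1^2 = 70304 + 27 = 70331
Delta = -16 * (70331) = -1125296
Delta mod 29 = 20

Delta = 20 (mod 29)


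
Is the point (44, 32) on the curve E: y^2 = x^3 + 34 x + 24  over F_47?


Check whether y^2 = x^3 + 34 x + 24 (mod 47) for (x, y) = (44, 32).
LHS: y^2 = 32^2 mod 47 = 37
RHS: x^3 + 34 x + 24 = 44^3 + 34*44 + 24 mod 47 = 36
LHS != RHS

No, not on the curve


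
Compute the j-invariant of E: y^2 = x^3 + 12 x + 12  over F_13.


Delta = -16(4 a^3 + 27 b^2) mod 13 = 9
-1728 * (4 a)^3 = -1728 * (4*12)^3 mod 13 = 1
j = 1 * 9^(-1) mod 13 = 3

j = 3 (mod 13)


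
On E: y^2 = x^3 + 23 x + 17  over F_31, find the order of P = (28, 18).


Compute successive multiples of P until we hit O:
  1P = (28, 18)
  2P = (13, 8)
  3P = (18, 30)
  4P = (10, 10)
  5P = (2, 28)
  6P = (5, 28)
  7P = (17, 19)
  8P = (27, 27)
  ... (continuing to 21P)
  21P = O

ord(P) = 21


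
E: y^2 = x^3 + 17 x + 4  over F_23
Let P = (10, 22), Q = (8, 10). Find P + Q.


P != Q, so use the chord formula.
s = (y2 - y1) / (x2 - x1) = (11) / (21) mod 23 = 6
x3 = s^2 - x1 - x2 mod 23 = 6^2 - 10 - 8 = 18
y3 = s (x1 - x3) - y1 mod 23 = 6 * (10 - 18) - 22 = 22

P + Q = (18, 22)


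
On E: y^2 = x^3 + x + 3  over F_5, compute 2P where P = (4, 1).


Doubling: s = (3 x1^2 + a) / (2 y1)
s = (3*4^2 + 1) / (2*1) mod 5 = 2
x3 = s^2 - 2 x1 mod 5 = 2^2 - 2*4 = 1
y3 = s (x1 - x3) - y1 mod 5 = 2 * (4 - 1) - 1 = 0

2P = (1, 0)


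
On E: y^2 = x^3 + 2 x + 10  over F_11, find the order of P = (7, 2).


Compute successive multiples of P until we hit O:
  1P = (7, 2)
  2P = (2, 0)
  3P = (7, 9)
  4P = O

ord(P) = 4


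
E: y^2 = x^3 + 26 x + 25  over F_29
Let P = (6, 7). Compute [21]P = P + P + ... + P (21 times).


k = 21 = 10101_2 (binary, LSB first: 10101)
Double-and-add from P = (6, 7):
  bit 0 = 1: acc = O + (6, 7) = (6, 7)
  bit 1 = 0: acc unchanged = (6, 7)
  bit 2 = 1: acc = (6, 7) + (14, 28) = (10, 26)
  bit 3 = 0: acc unchanged = (10, 26)
  bit 4 = 1: acc = (10, 26) + (23, 1) = (16, 19)

21P = (16, 19)
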